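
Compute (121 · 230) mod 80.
70

Reduce the factors first: 121 ≡ 41, 230 ≡ 70 (mod 80), so 121 · 230 ≡ 41 · 70 (mod 80). 41 · 70 = 2870. Dividing by 80: 2870 = 35·80 + 70. So (121 · 230) mod 80 = 70.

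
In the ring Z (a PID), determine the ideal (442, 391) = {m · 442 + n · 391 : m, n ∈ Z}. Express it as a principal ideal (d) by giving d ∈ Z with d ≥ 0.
(442, 391) = (17); d = 17

In the PID Z, (a, b) is generated by gcd(a, b). Compute gcd(442, 391) with the extended Euclidean algorithm, tracking rows (r, s, t) with s·442 + t·391 = r:
  row A: (442, 1, 0)   [1·442 + 0·391 = 442]
  row B: (391, 0, 1)   [0·442 + 1·391 = 391]
  442 = 1·391 + 51   → row C = row A − 1·row B = (51, 1, −1)   [check: 1·442 − 1·391 = 51]
  391 = 7·51 + 34   → row D = row B − 7·row C = (34, −7, 8)   [check: −7·442 + 8·391 = 34]
  51 = 1·34 + 17   → row E = row C − 1·row D = (17, 8, −9)   [check: 8·442 − 9·391 = 17]
  34 = 2·17 + 0   → remainder 0, stop. gcd = 17 (last nonzero row E).
So gcd(442, 391) = 17, with Bézout identity 8·442 − 9·391 = 17. Containment (⊇): the Bézout identity exhibits 17 as an element of (442, 391), giving (17) ⊆ (442, 391). Containment (⊆): since 17 | 442 and 17 | 391 (442 = 17·26, 391 = 17·23), every Z-linear combination of 442 and 391 is divisible by 17, so (442, 391) ⊆ (17). Therefore (442, 391) = (17), d = 17.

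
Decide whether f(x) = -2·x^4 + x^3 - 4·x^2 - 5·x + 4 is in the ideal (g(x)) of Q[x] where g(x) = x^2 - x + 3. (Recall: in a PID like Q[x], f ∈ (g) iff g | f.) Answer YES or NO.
In Q[x] the ideal (g) consists of all multiples of g, so f ∈ (g) iff g | f, i.e. iff the remainder of f on division by g is 0. Divide f by g (g is monic, so eliminate the leading term of the running remainder at each step):
  leading term -2·x^4: subtract (-2·x^2)·g(x) = -2·x^4 + 2·x^3 - 6·x^2, leaving -x^3 + 2·x^2 - 5·x + 4
  leading term -x^3: subtract (-x)·g(x) = -x^3 + x^2 - 3·x, leaving x^2 - 2·x + 4
  leading term x^2: subtract (1)·g(x) = x^2 - x + 3, leaving 1 - x
The remainder r(x) = 1 - x ≠ 0 (and deg r < deg g), so g ∤ f, i.e. f ∉ (g).

Final answer: NO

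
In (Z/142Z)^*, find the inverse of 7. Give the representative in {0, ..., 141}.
7^(−1) ≡ 61 (mod 142)

Apply the extended Euclidean algorithm to (142, 7), tracking rows (r, s, t) with s·142 + t·7 = r. Each division r_prev = q·r_cur + r_new produces the new row as (previous row) − q·(current row):
  row A: (142, 1, 0)   [1·142 + 0·7 = 142]
  row B: (7, 0, 1)   [0·142 + 1·7 = 7]
  142 = 20·7 + 2   → row C = row A − 20·row B = (2, 1, −20)   [check: 1·142 − 20·7 = 2]
  7 = 3·2 + 1   → row D = row B − 3·row C = (1, −3, 61)   [check: −3·142 + 61·7 = 1]
  2 = 2·1 + 0   → remainder 0, stop. gcd = 1 (last nonzero row D).
The gcd is 1, so 7 is invertible mod 142. The last nonzero row gives −3·142 + 61·7 = 1, so t = 61. So 7^(−1) ≡ 61 (mod 142). Verify: 7 · 61 = 427 ≡ 1 (mod 142). ✓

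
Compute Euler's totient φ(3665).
φ(3665) = 2928

φ is multiplicative, with φ(p^e) = p^e − p^(e−1). Factorise 3665 = 5 · 733. Then
  φ(3665) = (5 − 1) · (733 − 1) = 4 · 732 = 2928.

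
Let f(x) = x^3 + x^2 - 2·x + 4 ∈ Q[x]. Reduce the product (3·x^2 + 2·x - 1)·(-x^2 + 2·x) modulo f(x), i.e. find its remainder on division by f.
a · b ≡ -8·x^2 + 24·x - 28 (mod f(x))

First multiply in Q[x] without reducing: a · b = -3·x^4 + 4·x^3 + 5·x^2 - 2·x. Now divide by f(x) = x^3 + x^2 - 2·x + 4, eliminating the leading term at each step:
  leading term -3·x^4: subtract (-3·x)·f(x) = -3·x^4 - 3·x^3 + 6·x^2 - 12·x, leaving 7·x^3 - x^2 + 10·x
  leading term 7·x^3: subtract (7)·f(x) = 7·x^3 + 7·x^2 - 14·x + 28, leaving -8·x^2 + 24·x - 28
The degree is now < 3, so this is the remainder. Hence a · b ≡ -8·x^2 + 24·x - 28 in Q[x]/(f).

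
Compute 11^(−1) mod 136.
Apply the extended Euclidean algorithm to (136, 11), tracking rows (r, s, t) with s·136 + t·11 = r. Each division r_prev = q·r_cur + r_new produces the new row as (previous row) − q·(current row):
  row A: (136, 1, 0)   [1·136 + 0·11 = 136]
  row B: (11, 0, 1)   [0·136 + 1·11 = 11]
  136 = 12·11 + 4   → row C = row A − 12·row B = (4, 1, −12)   [check: 1·136 − 12·11 = 4]
  11 = 2·4 + 3   → row D = row B − 2·row C = (3, −2, 25)   [check: −2·136 + 25·11 = 3]
  4 = 1·3 + 1   → row E = row C − 1·row D = (1, 3, −37)   [check: 3·136 − 37·11 = 1]
  3 = 3·1 + 0   → remainder 0, stop. gcd = 1 (last nonzero row E).
The gcd is 1, so 11 is invertible mod 136. The last nonzero row gives 3·136 − 37·11 = 1, so t = −37. So 11^(−1) ≡ −37 ≡ 99 (mod 136). Verify: 11 · 99 = 1089 ≡ 1 (mod 136). ✓

Final answer: 11^(−1) ≡ 99 (mod 136)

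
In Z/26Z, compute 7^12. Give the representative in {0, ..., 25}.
1

Use repeated squaring. Binary(12) = 1100. Walk through the bits of the exponent 12 left-to-right: at each bit after the leading one, square the running value, then multiply by 7 if the bit is 1 (always reducing mod 26):
  bit 1 = 1 (leading): start with 7.
  bit 2 = 1: square 7^2 = 49 ≡ 23; bit is 1, so multiply 23·7 = 161 ≡ 5 (mod 26).
  bit 3 = 0: square 5^2 = 25 (mod 26).
  bit 4 = 0: square 25^2 = 625 ≡ 1 (mod 26).
Final value: 7^12 ≡ 1 (mod 26).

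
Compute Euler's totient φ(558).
φ(558) = 180

φ is multiplicative, with φ(p^e) = p^e − p^(e−1). Factorise 558 = 2 · 3^2 · 31. Then
  φ(558) = (2 − 1) · (3^2 − 3^1) · (31 − 1) = 1 · 6 · 30 = 180.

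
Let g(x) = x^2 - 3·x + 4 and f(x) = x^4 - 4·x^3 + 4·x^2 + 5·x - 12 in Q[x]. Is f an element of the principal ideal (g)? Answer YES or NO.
In Q[x] the ideal (g) consists of all multiples of g, so f ∈ (g) iff g | f, i.e. iff the remainder of f on division by g is 0. Divide f by g (g is monic, so eliminate the leading term of the running remainder at each step):
  leading term x^4: subtract (x^2)·g(x) = x^4 - 3·x^3 + 4·x^2, leaving -x^3 + 5·x - 12
  leading term -x^3: subtract (-x)·g(x) = -x^3 + 3·x^2 - 4·x, leaving -3·x^2 + 9·x - 12
  leading term -3·x^2: subtract (-3)·g(x) = -3·x^2 + 9·x - 12, leaving 0
The remainder is 0, so f(x) = g(x) · h(x) with h(x) = x^2 - x - 3. Hence g | f, i.e. f ∈ (g).

Final answer: YES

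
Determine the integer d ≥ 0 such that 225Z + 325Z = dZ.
(225, 325) = (25); d = 25

In the PID Z, (a, b) is generated by gcd(a, b). Compute gcd(325, 225) with the extended Euclidean algorithm, tracking rows (r, s, t) with s·325 + t·225 = r:
  row A: (325, 1, 0)   [1·325 + 0·225 = 325]
  row B: (225, 0, 1)   [0·325 + 1·225 = 225]
  325 = 1·225 + 100   → row C = row A − 1·row B = (100, 1, −1)   [check: 1·325 − 1·225 = 100]
  225 = 2·100 + 25   → row D = row B − 2·row C = (25, −2, 3)   [check: −2·325 + 3·225 = 25]
  100 = 4·25 + 0   → remainder 0, stop. gcd = 25 (last nonzero row D).
So gcd(225, 325) = 25, with Bézout identity −2·325 + 3·225 = 25. Containment (⊇): the Bézout identity exhibits 25 as an element of (225, 325), giving (25) ⊆ (225, 325). Containment (⊆): since 25 | 225 and 25 | 325 (225 = 25·9, 325 = 25·13), every Z-linear combination of 225 and 325 is divisible by 25, so (225, 325) ⊆ (25). Therefore (225, 325) = (25), d = 25.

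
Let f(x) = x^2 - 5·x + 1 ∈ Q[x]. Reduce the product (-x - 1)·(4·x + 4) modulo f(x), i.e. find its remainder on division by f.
a · b ≡ -28·x (mod f(x))

First multiply in Q[x] without reducing: a · b = -4·x^2 - 8·x - 4. Now divide by f(x) = x^2 - 5·x + 1, eliminating the leading term at each step:
  leading term -4·x^2: subtract (-4)·f(x) = -4·x^2 + 20·x - 4, leaving -28·x
The degree is now < 2, so this is the remainder. Hence a · b ≡ -28·x in Q[x]/(f).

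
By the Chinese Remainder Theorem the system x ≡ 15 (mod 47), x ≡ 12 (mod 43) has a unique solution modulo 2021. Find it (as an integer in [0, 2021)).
The moduli 47, 43 are pairwise coprime, so by the CRT there is a unique solution mod 47·43 = 2021.
Solve by successive substitution. Start with x ≡ 15 (mod 47).
  Combine with x ≡ 12 (mod 43): write x = 15 + 47·t and require 15 + 47·t ≡ 12 (mod 43), i.e. 47·t ≡ 12 − 15 ≡ 40 (mod 43). Since 47^(−1) ≡ 11 (mod 43) (47 ≡ 4 (mod 43)), t ≡ 11·40 ≡ 10 (mod 43). So x ≡ 15 + 47·10 = 485 (mod 2021).
Unique solution in [0, 2021): x = 485.

Final answer: x ≡ 485 (mod 2021); the representative in [0, 2021) is 485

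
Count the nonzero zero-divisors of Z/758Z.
In Z/758Z each nonzero element is either a unit (gcd with 758 is 1) or a zero-divisor (gcd > 1). The number of units is φ(758): factorise 758 = 2 · 379, so φ(758) = (2 − 1) · (379 − 1) = 1 · 378 = 378. The nonzero elements number 758 − 1 = 757. Hence the nonzero zero-divisors number 757 − 378 = 379.

Final answer: Z/758Z has 379 nonzero zero-divisors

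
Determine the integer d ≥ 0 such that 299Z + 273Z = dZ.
(299, 273) = (13); d = 13

In the PID Z, (a, b) is generated by gcd(a, b). Compute gcd(299, 273) with the extended Euclidean algorithm, tracking rows (r, s, t) with s·299 + t·273 = r:
  row A: (299, 1, 0)   [1·299 + 0·273 = 299]
  row B: (273, 0, 1)   [0·299 + 1·273 = 273]
  299 = 1·273 + 26   → row C = row A − 1·row B = (26, 1, −1)   [check: 1·299 − 1·273 = 26]
  273 = 10·26 + 13   → row D = row B − 10·row C = (13, −10, 11)   [check: −10·299 + 11·273 = 13]
  26 = 2·13 + 0   → remainder 0, stop. gcd = 13 (last nonzero row D).
So gcd(299, 273) = 13, with Bézout identity −10·299 + 11·273 = 13. Containment (⊇): the Bézout identity exhibits 13 as an element of (299, 273), giving (13) ⊆ (299, 273). Containment (⊆): since 13 | 299 and 13 | 273 (299 = 13·23, 273 = 13·21), every Z-linear combination of 299 and 273 is divisible by 13, so (299, 273) ⊆ (13). Therefore (299, 273) = (13), d = 13.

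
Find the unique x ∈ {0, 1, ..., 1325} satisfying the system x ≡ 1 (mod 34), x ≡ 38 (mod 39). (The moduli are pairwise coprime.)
x ≡ 545 (mod 1326); the representative in [0, 1326) is 545

The moduli 34, 39 are pairwise coprime, so by the CRT there is a unique solution mod 34·39 = 1326.
Solve by successive substitution. Start with x ≡ 1 (mod 34).
  Combine with x ≡ 38 (mod 39): write x = 1 + 34·t and require 1 + 34·t ≡ 38 (mod 39), i.e. 34·t ≡ 38 − 1 ≡ 37 (mod 39). Since 34^(−1) ≡ 31 (mod 39), t ≡ 31·37 ≡ 16 (mod 39). So x ≡ 1 + 34·16 = 545 (mod 1326).
Unique solution in [0, 1326): x = 545.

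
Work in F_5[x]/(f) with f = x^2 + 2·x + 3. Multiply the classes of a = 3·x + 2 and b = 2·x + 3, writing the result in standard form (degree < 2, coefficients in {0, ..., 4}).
a · b ≡ x + 3 (mod f(x))

Multiply as integer polynomials: a · b = 6·x^2 + 13·x + 6. Reducing coefficients mod 5: a · b ≡ x^2 + 3·x + 1. Now divide by f(x) = x^2 + 2·x + 3 in F_5[x], eliminating the leading term at each step:
  leading term x^2: subtract (1)·f(x) = x^2 + 2·x + 3, leaving x + 3 (coefficients mod 5)
The degree is now < 2, so this is the remainder. Hence a · b ≡ x + 3 in F_5[x]/(f).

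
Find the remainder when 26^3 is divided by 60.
Use repeated squaring. Binary(3) = 11. Walk through the bits of the exponent 3 left-to-right: at each bit after the leading one, square the running value, then multiply by 26 if the bit is 1 (always reducing mod 60):
  bit 1 = 1 (leading): start with 26.
  bit 2 = 1: square 26^2 = 676 ≡ 16; bit is 1, so multiply 16·26 = 416 ≡ 56 (mod 60).
Final value: 26^3 ≡ 56 (mod 60).

Final answer: 56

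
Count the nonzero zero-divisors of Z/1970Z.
Z/1970Z has 1185 nonzero zero-divisors

In Z/1970Z each nonzero element is either a unit (gcd with 1970 is 1) or a zero-divisor (gcd > 1). The number of units is φ(1970): factorise 1970 = 2 · 5 · 197, so φ(1970) = (2 − 1) · (5 − 1) · (197 − 1) = 1 · 4 · 196 = 784. The nonzero elements number 1970 − 1 = 1969. Hence the nonzero zero-divisors number 1969 − 784 = 1185.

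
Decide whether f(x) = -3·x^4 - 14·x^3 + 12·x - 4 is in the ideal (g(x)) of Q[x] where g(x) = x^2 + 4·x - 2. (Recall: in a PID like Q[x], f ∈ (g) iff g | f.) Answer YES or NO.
YES

In Q[x] the ideal (g) consists of all multiples of g, so f ∈ (g) iff g | f, i.e. iff the remainder of f on division by g is 0. Divide f by g (g is monic, so eliminate the leading term of the running remainder at each step):
  leading term -3·x^4: subtract (-3·x^2)·g(x) = -3·x^4 - 12·x^3 + 6·x^2, leaving -2·x^3 - 6·x^2 + 12·x - 4
  leading term -2·x^3: subtract (-2·x)·g(x) = -2·x^3 - 8·x^2 + 4·x, leaving 2·x^2 + 8·x - 4
  leading term 2·x^2: subtract (2)·g(x) = 2·x^2 + 8·x - 4, leaving 0
The remainder is 0, so f(x) = g(x) · h(x) with h(x) = -3·x^2 - 2·x + 2. Hence g | f, i.e. f ∈ (g).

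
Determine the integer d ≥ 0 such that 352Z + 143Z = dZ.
In the PID Z, (a, b) is generated by gcd(a, b). Compute gcd(352, 143) with the extended Euclidean algorithm, tracking rows (r, s, t) with s·352 + t·143 = r:
  row A: (352, 1, 0)   [1·352 + 0·143 = 352]
  row B: (143, 0, 1)   [0·352 + 1·143 = 143]
  352 = 2·143 + 66   → row C = row A − 2·row B = (66, 1, −2)   [check: 1·352 − 2·143 = 66]
  143 = 2·66 + 11   → row D = row B − 2·row C = (11, −2, 5)   [check: −2·352 + 5·143 = 11]
  66 = 6·11 + 0   → remainder 0, stop. gcd = 11 (last nonzero row D).
So gcd(352, 143) = 11, with Bézout identity −2·352 + 5·143 = 11. Containment (⊇): the Bézout identity exhibits 11 as an element of (352, 143), giving (11) ⊆ (352, 143). Containment (⊆): since 11 | 352 and 11 | 143 (352 = 11·32, 143 = 11·13), every Z-linear combination of 352 and 143 is divisible by 11, so (352, 143) ⊆ (11). Therefore (352, 143) = (11), d = 11.

Final answer: (352, 143) = (11); d = 11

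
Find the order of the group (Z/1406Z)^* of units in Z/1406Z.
|(Z/1406Z)^*| = 648

(Z/1406Z)^* consists of the classes a with gcd(a, 1406) = 1, so its order is φ(1406). φ is multiplicative, with φ(p^e) = p^e − p^(e−1). Factorise 1406 = 2 · 19 · 37. Then
  φ(1406) = (2 − 1) · (19 − 1) · (37 − 1) = 1 · 18 · 36 = 648.
Thus |(Z/1406Z)^*| = 648.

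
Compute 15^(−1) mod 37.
Apply the extended Euclidean algorithm to (37, 15), tracking rows (r, s, t) with s·37 + t·15 = r. Each division r_prev = q·r_cur + r_new produces the new row as (previous row) − q·(current row):
  row A: (37, 1, 0)   [1·37 + 0·15 = 37]
  row B: (15, 0, 1)   [0·37 + 1·15 = 15]
  37 = 2·15 + 7   → row C = row A − 2·row B = (7, 1, −2)   [check: 1·37 − 2·15 = 7]
  15 = 2·7 + 1   → row D = row B − 2·row C = (1, −2, 5)   [check: −2·37 + 5·15 = 1]
  7 = 7·1 + 0   → remainder 0, stop. gcd = 1 (last nonzero row D).
The gcd is 1, so 15 is invertible mod 37. The last nonzero row gives −2·37 + 5·15 = 1, so t = 5. So 15^(−1) ≡ 5 (mod 37). Verify: 15 · 5 = 75 ≡ 1 (mod 37). ✓

Final answer: 15^(−1) ≡ 5 (mod 37)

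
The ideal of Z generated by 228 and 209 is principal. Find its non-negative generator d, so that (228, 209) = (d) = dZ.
(228, 209) = (19); d = 19

In the PID Z, (a, b) is generated by gcd(a, b). Compute gcd(228, 209) with the extended Euclidean algorithm, tracking rows (r, s, t) with s·228 + t·209 = r:
  row A: (228, 1, 0)   [1·228 + 0·209 = 228]
  row B: (209, 0, 1)   [0·228 + 1·209 = 209]
  228 = 1·209 + 19   → row C = row A − 1·row B = (19, 1, −1)   [check: 1·228 − 1·209 = 19]
  209 = 11·19 + 0   → remainder 0, stop. gcd = 19 (last nonzero row C).
So gcd(228, 209) = 19, with Bézout identity 1·228 − 1·209 = 19. Containment (⊇): the Bézout identity exhibits 19 as an element of (228, 209), giving (19) ⊆ (228, 209). Containment (⊆): since 19 | 228 and 19 | 209 (228 = 19·12, 209 = 19·11), every Z-linear combination of 228 and 209 is divisible by 19, so (228, 209) ⊆ (19). Therefore (228, 209) = (19), d = 19.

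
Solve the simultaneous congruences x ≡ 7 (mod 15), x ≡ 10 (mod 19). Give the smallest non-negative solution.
x ≡ 67 (mod 285); the representative in [0, 285) is 67

The moduli 15, 19 are pairwise coprime, so by the CRT there is a unique solution mod 15·19 = 285.
Solve by successive substitution. Start with x ≡ 7 (mod 15).
  Combine with x ≡ 10 (mod 19): write x = 7 + 15·t and require 7 + 15·t ≡ 10 (mod 19), i.e. 15·t ≡ 10 − 7 ≡ 3 (mod 19). Since 15^(−1) ≡ 14 (mod 19), t ≡ 14·3 ≡ 4 (mod 19). So x ≡ 7 + 15·4 = 67 (mod 285).
Unique solution in [0, 285): x = 67.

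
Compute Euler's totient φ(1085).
φ(1085) = 720

φ is multiplicative, with φ(p^e) = p^e − p^(e−1). Factorise 1085 = 5 · 7 · 31. Then
  φ(1085) = (5 − 1) · (7 − 1) · (31 − 1) = 4 · 6 · 30 = 720.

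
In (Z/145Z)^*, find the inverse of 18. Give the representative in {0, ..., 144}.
18^(−1) ≡ 137 (mod 145)

Apply the extended Euclidean algorithm to (145, 18), tracking rows (r, s, t) with s·145 + t·18 = r. Each division r_prev = q·r_cur + r_new produces the new row as (previous row) − q·(current row):
  row A: (145, 1, 0)   [1·145 + 0·18 = 145]
  row B: (18, 0, 1)   [0·145 + 1·18 = 18]
  145 = 8·18 + 1   → row C = row A − 8·row B = (1, 1, −8)   [check: 1·145 − 8·18 = 1]
  18 = 18·1 + 0   → remainder 0, stop. gcd = 1 (last nonzero row C).
The gcd is 1, so 18 is invertible mod 145. The last nonzero row gives 1·145 − 8·18 = 1, so t = −8. So 18^(−1) ≡ −8 ≡ 137 (mod 145). Verify: 18 · 137 = 2466 ≡ 1 (mod 145). ✓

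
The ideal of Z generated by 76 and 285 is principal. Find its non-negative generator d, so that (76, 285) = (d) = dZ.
(76, 285) = (19); d = 19

In the PID Z, (a, b) is generated by gcd(a, b). Compute gcd(285, 76) with the extended Euclidean algorithm, tracking rows (r, s, t) with s·285 + t·76 = r:
  row A: (285, 1, 0)   [1·285 + 0·76 = 285]
  row B: (76, 0, 1)   [0·285 + 1·76 = 76]
  285 = 3·76 + 57   → row C = row A − 3·row B = (57, 1, −3)   [check: 1·285 − 3·76 = 57]
  76 = 1·57 + 19   → row D = row B − 1·row C = (19, −1, 4)   [check: −1·285 + 4·76 = 19]
  57 = 3·19 + 0   → remainder 0, stop. gcd = 19 (last nonzero row D).
So gcd(76, 285) = 19, with Bézout identity −1·285 + 4·76 = 19. Containment (⊇): the Bézout identity exhibits 19 as an element of (76, 285), giving (19) ⊆ (76, 285). Containment (⊆): since 19 | 76 and 19 | 285 (76 = 19·4, 285 = 19·15), every Z-linear combination of 76 and 285 is divisible by 19, so (76, 285) ⊆ (19). Therefore (76, 285) = (19), d = 19.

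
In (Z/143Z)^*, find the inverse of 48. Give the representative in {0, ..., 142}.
Apply the extended Euclidean algorithm to (143, 48), tracking rows (r, s, t) with s·143 + t·48 = r. Each division r_prev = q·r_cur + r_new produces the new row as (previous row) − q·(current row):
  row A: (143, 1, 0)   [1·143 + 0·48 = 143]
  row B: (48, 0, 1)   [0·143 + 1·48 = 48]
  143 = 2·48 + 47   → row C = row A − 2·row B = (47, 1, −2)   [check: 1·143 − 2·48 = 47]
  48 = 1·47 + 1   → row D = row B − 1·row C = (1, −1, 3)   [check: −1·143 + 3·48 = 1]
  47 = 47·1 + 0   → remainder 0, stop. gcd = 1 (last nonzero row D).
The gcd is 1, so 48 is invertible mod 143. The last nonzero row gives −1·143 + 3·48 = 1, so t = 3. So 48^(−1) ≡ 3 (mod 143). Verify: 48 · 3 = 144 ≡ 1 (mod 143). ✓

Final answer: 48^(−1) ≡ 3 (mod 143)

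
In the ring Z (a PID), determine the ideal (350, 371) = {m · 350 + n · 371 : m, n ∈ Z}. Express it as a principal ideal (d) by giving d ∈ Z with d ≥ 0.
(350, 371) = (7); d = 7

In the PID Z, (a, b) is generated by gcd(a, b). Compute gcd(371, 350) with the extended Euclidean algorithm, tracking rows (r, s, t) with s·371 + t·350 = r:
  row A: (371, 1, 0)   [1·371 + 0·350 = 371]
  row B: (350, 0, 1)   [0·371 + 1·350 = 350]
  371 = 1·350 + 21   → row C = row A − 1·row B = (21, 1, −1)   [check: 1·371 − 1·350 = 21]
  350 = 16·21 + 14   → row D = row B − 16·row C = (14, −16, 17)   [check: −16·371 + 17·350 = 14]
  21 = 1·14 + 7   → row E = row C − 1·row D = (7, 17, −18)   [check: 17·371 − 18·350 = 7]
  14 = 2·7 + 0   → remainder 0, stop. gcd = 7 (last nonzero row E).
So gcd(350, 371) = 7, with Bézout identity 17·371 − 18·350 = 7. Containment (⊇): the Bézout identity exhibits 7 as an element of (350, 371), giving (7) ⊆ (350, 371). Containment (⊆): since 7 | 350 and 7 | 371 (350 = 7·50, 371 = 7·53), every Z-linear combination of 350 and 371 is divisible by 7, so (350, 371) ⊆ (7). Therefore (350, 371) = (7), d = 7.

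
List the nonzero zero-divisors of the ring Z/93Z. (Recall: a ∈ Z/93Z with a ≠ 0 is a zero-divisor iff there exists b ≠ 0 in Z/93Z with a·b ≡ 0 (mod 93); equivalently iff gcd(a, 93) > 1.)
nonzero zero-divisors of Z/93Z = {3, 6, 9, 12, 15, 18, 21, 24, 27, 30, 31, 33, 36, 39, 42, 45, 48, 51, 54, 57, 60, 62, 63, 66, 69, 72, 75, 78, 81, 84, 87, 90}

An element a ∈ Z/93Z (with a ≠ 0) is a zero-divisor iff gcd(a, 93) > 1 (because a is a unit precisely when gcd(a, n) = 1, and in Z/nZ every nonzero, non-unit element is a zero-divisor). Scan a = 1, ..., 92 and keep those with gcd(a, 93) > 1:
  gcd(3, 93) = 3, gcd(6, 93) = 3, gcd(9, 93) = 3, gcd(12, 93) = 3, gcd(15, 93) = 3, gcd(18, 93) = 3, gcd(21, 93) = 3, gcd(24, 93) = 3, gcd(27, 93) = 3, gcd(30, 93) = 3, gcd(31, 93) = 31, gcd(33, 93) = 3, gcd(36, 93) = 3, gcd(39, 93) = 3, gcd(42, 93) = 3, gcd(45, 93) = 3, gcd(48, 93) = 3, gcd(51, 93) = 3, gcd(54, 93) = 3, gcd(57, 93) = 3, gcd(60, 93) = 3, gcd(62, 93) = 31, gcd(63, 93) = 3, gcd(66, 93) = 3, gcd(69, 93) = 3, gcd(72, 93) = 3, gcd(75, 93) = 3, gcd(78, 93) = 3, gcd(81, 93) = 3, gcd(84, 93) = 3, gcd(87, 93) = 3, gcd(90, 93) = 3.
All other a ∈ {1, ..., 92} have gcd(a, 93) = 1 and are units. So the nonzero zero-divisors are exactly the 32 values of a appearing in this scan.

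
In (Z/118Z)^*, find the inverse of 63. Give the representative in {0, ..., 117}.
63^(−1) ≡ 15 (mod 118)

Apply the extended Euclidean algorithm to (118, 63), tracking rows (r, s, t) with s·118 + t·63 = r. Each division r_prev = q·r_cur + r_new produces the new row as (previous row) − q·(current row):
  row A: (118, 1, 0)   [1·118 + 0·63 = 118]
  row B: (63, 0, 1)   [0·118 + 1·63 = 63]
  118 = 1·63 + 55   → row C = row A − 1·row B = (55, 1, −1)   [check: 1·118 − 1·63 = 55]
  63 = 1·55 + 8   → row D = row B − 1·row C = (8, −1, 2)   [check: −1·118 + 2·63 = 8]
  55 = 6·8 + 7   → row E = row C − 6·row D = (7, 7, −13)   [check: 7·118 − 13·63 = 7]
  8 = 1·7 + 1   → row F = row D − 1·row E = (1, −8, 15)   [check: −8·118 + 15·63 = 1]
  7 = 7·1 + 0   → remainder 0, stop. gcd = 1 (last nonzero row F).
The gcd is 1, so 63 is invertible mod 118. The last nonzero row gives −8·118 + 15·63 = 1, so t = 15. So 63^(−1) ≡ 15 (mod 118). Verify: 63 · 15 = 945 ≡ 1 (mod 118). ✓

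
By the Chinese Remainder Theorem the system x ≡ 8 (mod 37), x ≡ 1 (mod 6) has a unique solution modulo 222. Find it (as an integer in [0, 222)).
The moduli 37, 6 are pairwise coprime, so by the CRT there is a unique solution mod 37·6 = 222.
Solve by successive substitution. Start with x ≡ 8 (mod 37).
  Combine with x ≡ 1 (mod 6): write x = 8 + 37·t and require 8 + 37·t ≡ 1 (mod 6), i.e. 37·t ≡ 1 − 8 ≡ 5 (mod 6). Since 37^(−1) ≡ 1 (mod 6) (37 ≡ 1 (mod 6)), t ≡ 1·5 ≡ 5 (mod 6). So x ≡ 8 + 37·5 = 193 (mod 222).
Unique solution in [0, 222): x = 193.

Final answer: x ≡ 193 (mod 222); the representative in [0, 222) is 193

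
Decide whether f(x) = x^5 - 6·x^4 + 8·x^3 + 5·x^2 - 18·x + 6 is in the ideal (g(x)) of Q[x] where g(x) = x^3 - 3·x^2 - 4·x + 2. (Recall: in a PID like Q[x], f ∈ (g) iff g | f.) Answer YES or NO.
YES

In Q[x] the ideal (g) consists of all multiples of g, so f ∈ (g) iff g | f, i.e. iff the remainder of f on division by g is 0. Divide f by g (g is monic, so eliminate the leading term of the running remainder at each step):
  leading term x^5: subtract (x^2)·g(x) = x^5 - 3·x^4 - 4·x^3 + 2·x^2, leaving -3·x^4 + 12·x^3 + 3·x^2 - 18·x + 6
  leading term -3·x^4: subtract (-3·x)·g(x) = -3·x^4 + 9·x^3 + 12·x^2 - 6·x, leaving 3·x^3 - 9·x^2 - 12·x + 6
  leading term 3·x^3: subtract (3)·g(x) = 3·x^3 - 9·x^2 - 12·x + 6, leaving 0
The remainder is 0, so f(x) = g(x) · h(x) with h(x) = x^2 - 3·x + 3. Hence g | f, i.e. f ∈ (g).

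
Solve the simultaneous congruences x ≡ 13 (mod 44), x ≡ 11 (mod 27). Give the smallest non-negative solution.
x ≡ 497 (mod 1188); the representative in [0, 1188) is 497

The moduli 44, 27 are pairwise coprime, so by the CRT there is a unique solution mod 44·27 = 1188.
Solve by successive substitution. Start with x ≡ 13 (mod 44).
  Combine with x ≡ 11 (mod 27): write x = 13 + 44·t and require 13 + 44·t ≡ 11 (mod 27), i.e. 44·t ≡ 11 − 13 ≡ 25 (mod 27). Since 44^(−1) ≡ 8 (mod 27) (44 ≡ 17 (mod 27)), t ≡ 8·25 ≡ 11 (mod 27). So x ≡ 13 + 44·11 = 497 (mod 1188).
Unique solution in [0, 1188): x = 497.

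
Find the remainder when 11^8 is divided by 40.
Use repeated squaring. Binary(8) = 1000. Walk through the bits of the exponent 8 left-to-right: at each bit after the leading one, square the running value, then multiply by 11 if the bit is 1 (always reducing mod 40):
  bit 1 = 1 (leading): start with 11.
  bit 2 = 0: square 11^2 = 121 ≡ 1 (mod 40).
  bit 3 = 0: square 1^2 = 1 (mod 40).
  bit 4 = 0: square 1^2 = 1 (mod 40).
Final value: 11^8 ≡ 1 (mod 40).

Final answer: 1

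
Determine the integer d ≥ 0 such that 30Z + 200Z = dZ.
(30, 200) = (10); d = 10

In the PID Z, (a, b) is generated by gcd(a, b). Compute gcd(200, 30) with the extended Euclidean algorithm, tracking rows (r, s, t) with s·200 + t·30 = r:
  row A: (200, 1, 0)   [1·200 + 0·30 = 200]
  row B: (30, 0, 1)   [0·200 + 1·30 = 30]
  200 = 6·30 + 20   → row C = row A − 6·row B = (20, 1, −6)   [check: 1·200 − 6·30 = 20]
  30 = 1·20 + 10   → row D = row B − 1·row C = (10, −1, 7)   [check: −1·200 + 7·30 = 10]
  20 = 2·10 + 0   → remainder 0, stop. gcd = 10 (last nonzero row D).
So gcd(30, 200) = 10, with Bézout identity −1·200 + 7·30 = 10. Containment (⊇): the Bézout identity exhibits 10 as an element of (30, 200), giving (10) ⊆ (30, 200). Containment (⊆): since 10 | 30 and 10 | 200 (30 = 10·3, 200 = 10·20), every Z-linear combination of 30 and 200 is divisible by 10, so (30, 200) ⊆ (10). Therefore (30, 200) = (10), d = 10.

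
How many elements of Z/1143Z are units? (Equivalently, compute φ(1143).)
An element a ∈ Z/1143Z is a unit iff gcd(a, 1143) = 1, so the number of units is φ(1143). φ is multiplicative, with φ(p^e) = p^e − p^(e−1). Factorise 1143 = 3^2 · 127. Then
  φ(1143) = (3^2 − 3^1) · (127 − 1) = 6 · 126 = 756.

Final answer: Z/1143Z has φ(1143) = 756 units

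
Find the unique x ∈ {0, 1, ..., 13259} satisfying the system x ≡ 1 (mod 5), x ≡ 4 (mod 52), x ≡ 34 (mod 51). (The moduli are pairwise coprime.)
x ≡ 4216 (mod 13260); the representative in [0, 13260) is 4216

The moduli 5, 52, 51 are pairwise coprime, so by the CRT there is a unique solution mod 5·52·51 = 13260.
Solve by successive substitution. Start with x ≡ 1 (mod 5).
  Combine with x ≡ 4 (mod 52): write x = 1 + 5·t and require 1 + 5·t ≡ 4 (mod 52), i.e. 5·t ≡ 4 − 1 ≡ 3 (mod 52). Since 5^(−1) ≡ 21 (mod 52), t ≡ 21·3 ≡ 11 (mod 52). So x ≡ 1 + 5·11 = 56 (mod 260).
  Combine with x ≡ 34 (mod 51): write x = 56 + 260·t and require 56 + 260·t ≡ 34 (mod 51), i.e. 260·t ≡ 34 − 56 ≡ 29 (mod 51). Since 260^(−1) ≡ 41 (mod 51) (260 ≡ 5 (mod 51)), t ≡ 41·29 ≡ 16 (mod 51). So x ≡ 56 + 260·16 = 4216 (mod 13260).
Unique solution in [0, 13260): x = 4216.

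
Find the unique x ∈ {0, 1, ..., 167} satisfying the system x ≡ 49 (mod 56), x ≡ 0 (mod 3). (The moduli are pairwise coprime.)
The moduli 56, 3 are pairwise coprime, so by the CRT there is a unique solution mod 56·3 = 168.
Solve by successive substitution. Start with x ≡ 49 (mod 56).
  Combine with x ≡ 0 (mod 3): write x = 49 + 56·t and require 49 + 56·t ≡ 0 (mod 3), i.e. 56·t ≡ 0 − 49 ≡ 2 (mod 3). Since 56^(−1) ≡ 2 (mod 3) (56 ≡ 2 (mod 3)), t ≡ 2·2 ≡ 1 (mod 3). So x ≡ 49 + 56·1 = 105 (mod 168).
Unique solution in [0, 168): x = 105.

Final answer: x ≡ 105 (mod 168); the representative in [0, 168) is 105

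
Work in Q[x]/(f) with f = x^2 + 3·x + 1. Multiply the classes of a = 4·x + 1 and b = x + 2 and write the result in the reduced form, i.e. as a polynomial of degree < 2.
First multiply in Q[x] without reducing: a · b = 4·x^2 + 9·x + 2. Now divide by f(x) = x^2 + 3·x + 1, eliminating the leading term at each step:
  leading term 4·x^2: subtract (4)·f(x) = 4·x^2 + 12·x + 4, leaving -3·x - 2
The degree is now < 2, so this is the remainder. Hence a · b ≡ -3·x - 2 in Q[x]/(f).

Final answer: a · b ≡ -3·x - 2 (mod f(x))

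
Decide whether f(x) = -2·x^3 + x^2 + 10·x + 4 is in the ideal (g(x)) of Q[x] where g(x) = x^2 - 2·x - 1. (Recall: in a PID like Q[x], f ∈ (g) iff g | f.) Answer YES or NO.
In Q[x] the ideal (g) consists of all multiples of g, so f ∈ (g) iff g | f, i.e. iff the remainder of f on division by g is 0. Divide f by g (g is monic, so eliminate the leading term of the running remainder at each step):
  leading term -2·x^3: subtract (-2·x)·g(x) = -2·x^3 + 4·x^2 + 2·x, leaving -3·x^2 + 8·x + 4
  leading term -3·x^2: subtract (-3)·g(x) = -3·x^2 + 6·x + 3, leaving 2·x + 1
The remainder r(x) = 2·x + 1 ≠ 0 (and deg r < deg g), so g ∤ f, i.e. f ∉ (g).

Final answer: NO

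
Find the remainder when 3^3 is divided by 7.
6

Use repeated squaring. Binary(3) = 11. Walk through the bits of the exponent 3 left-to-right: at each bit after the leading one, square the running value, then multiply by 3 if the bit is 1 (always reducing mod 7):
  bit 1 = 1 (leading): start with 3.
  bit 2 = 1: square 3^2 = 9 ≡ 2; bit is 1, so multiply 2·3 = 6 (mod 7).
Final value: 3^3 ≡ 6 (mod 7).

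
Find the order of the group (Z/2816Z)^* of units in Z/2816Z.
|(Z/2816Z)^*| = 1280

(Z/2816Z)^* consists of the classes a with gcd(a, 2816) = 1, so its order is φ(2816). φ is multiplicative, with φ(p^e) = p^e − p^(e−1). Factorise 2816 = 2^8 · 11. Then
  φ(2816) = (2^8 − 2^7) · (11 − 1) = 128 · 10 = 1280.
Thus |(Z/2816Z)^*| = 1280.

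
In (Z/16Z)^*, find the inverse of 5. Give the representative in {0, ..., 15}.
5^(−1) ≡ 13 (mod 16)

Apply the extended Euclidean algorithm to (16, 5), tracking rows (r, s, t) with s·16 + t·5 = r. Each division r_prev = q·r_cur + r_new produces the new row as (previous row) − q·(current row):
  row A: (16, 1, 0)   [1·16 + 0·5 = 16]
  row B: (5, 0, 1)   [0·16 + 1·5 = 5]
  16 = 3·5 + 1   → row C = row A − 3·row B = (1, 1, −3)   [check: 1·16 − 3·5 = 1]
  5 = 5·1 + 0   → remainder 0, stop. gcd = 1 (last nonzero row C).
The gcd is 1, so 5 is invertible mod 16. The last nonzero row gives 1·16 − 3·5 = 1, so t = −3. So 5^(−1) ≡ −3 ≡ 13 (mod 16). Verify: 5 · 13 = 65 ≡ 1 (mod 16). ✓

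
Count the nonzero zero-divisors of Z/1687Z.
In Z/1687Z each nonzero element is either a unit (gcd with 1687 is 1) or a zero-divisor (gcd > 1). The number of units is φ(1687): factorise 1687 = 7 · 241, so φ(1687) = (7 − 1) · (241 − 1) = 6 · 240 = 1440. The nonzero elements number 1687 − 1 = 1686. Hence the nonzero zero-divisors number 1686 − 1440 = 246.

Final answer: Z/1687Z has 246 nonzero zero-divisors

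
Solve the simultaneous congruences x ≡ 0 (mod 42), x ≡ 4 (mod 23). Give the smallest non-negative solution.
x ≡ 924 (mod 966); the representative in [0, 966) is 924

The moduli 42, 23 are pairwise coprime, so by the CRT there is a unique solution mod 42·23 = 966.
Solve by successive substitution. Start with x ≡ 0 (mod 42).
  Combine with x ≡ 4 (mod 23): write x = 42·t and require 42·t ≡ 4 (mod 23). Since 42^(−1) ≡ 17 (mod 23) (42 ≡ 19 (mod 23)), t ≡ 17·4 ≡ 22 (mod 23). So x ≡ 42·22 = 924 (mod 966).
Unique solution in [0, 966): x = 924.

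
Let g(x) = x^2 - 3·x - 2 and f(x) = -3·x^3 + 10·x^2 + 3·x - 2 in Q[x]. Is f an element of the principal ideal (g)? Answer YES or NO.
In Q[x] the ideal (g) consists of all multiples of g, so f ∈ (g) iff g | f, i.e. iff the remainder of f on division by g is 0. Divide f by g (g is monic, so eliminate the leading term of the running remainder at each step):
  leading term -3·x^3: subtract (-3·x)·g(x) = -3·x^3 + 9·x^2 + 6·x, leaving x^2 - 3·x - 2
  leading term x^2: subtract (1)·g(x) = x^2 - 3·x - 2, leaving 0
The remainder is 0, so f(x) = g(x) · h(x) with h(x) = 1 - 3·x. Hence g | f, i.e. f ∈ (g).

Final answer: YES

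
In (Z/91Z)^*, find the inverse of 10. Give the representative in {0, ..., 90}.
Apply the extended Euclidean algorithm to (91, 10), tracking rows (r, s, t) with s·91 + t·10 = r. Each division r_prev = q·r_cur + r_new produces the new row as (previous row) − q·(current row):
  row A: (91, 1, 0)   [1·91 + 0·10 = 91]
  row B: (10, 0, 1)   [0·91 + 1·10 = 10]
  91 = 9·10 + 1   → row C = row A − 9·row B = (1, 1, −9)   [check: 1·91 − 9·10 = 1]
  10 = 10·1 + 0   → remainder 0, stop. gcd = 1 (last nonzero row C).
The gcd is 1, so 10 is invertible mod 91. The last nonzero row gives 1·91 − 9·10 = 1, so t = −9. So 10^(−1) ≡ −9 ≡ 82 (mod 91). Verify: 10 · 82 = 820 ≡ 1 (mod 91). ✓

Final answer: 10^(−1) ≡ 82 (mod 91)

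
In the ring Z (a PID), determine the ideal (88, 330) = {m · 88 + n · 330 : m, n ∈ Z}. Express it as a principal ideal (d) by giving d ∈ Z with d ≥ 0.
In the PID Z, (a, b) is generated by gcd(a, b). Compute gcd(330, 88) with the extended Euclidean algorithm, tracking rows (r, s, t) with s·330 + t·88 = r:
  row A: (330, 1, 0)   [1·330 + 0·88 = 330]
  row B: (88, 0, 1)   [0·330 + 1·88 = 88]
  330 = 3·88 + 66   → row C = row A − 3·row B = (66, 1, −3)   [check: 1·330 − 3·88 = 66]
  88 = 1·66 + 22   → row D = row B − 1·row C = (22, −1, 4)   [check: −1·330 + 4·88 = 22]
  66 = 3·22 + 0   → remainder 0, stop. gcd = 22 (last nonzero row D).
So gcd(88, 330) = 22, with Bézout identity −1·330 + 4·88 = 22. Containment (⊇): the Bézout identity exhibits 22 as an element of (88, 330), giving (22) ⊆ (88, 330). Containment (⊆): since 22 | 88 and 22 | 330 (88 = 22·4, 330 = 22·15), every Z-linear combination of 88 and 330 is divisible by 22, so (88, 330) ⊆ (22). Therefore (88, 330) = (22), d = 22.

Final answer: (88, 330) = (22); d = 22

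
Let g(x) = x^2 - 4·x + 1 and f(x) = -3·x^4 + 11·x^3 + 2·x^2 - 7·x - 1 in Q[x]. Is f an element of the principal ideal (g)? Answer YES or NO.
In Q[x] the ideal (g) consists of all multiples of g, so f ∈ (g) iff g | f, i.e. iff the remainder of f on division by g is 0. Divide f by g (g is monic, so eliminate the leading term of the running remainder at each step):
  leading term -3·x^4: subtract (-3·x^2)·g(x) = -3·x^4 + 12·x^3 - 3·x^2, leaving -x^3 + 5·x^2 - 7·x - 1
  leading term -x^3: subtract (-x)·g(x) = -x^3 + 4·x^2 - x, leaving x^2 - 6·x - 1
  leading term x^2: subtract (1)·g(x) = x^2 - 4·x + 1, leaving -2·x - 2
The remainder r(x) = -2·x - 2 ≠ 0 (and deg r < deg g), so g ∤ f, i.e. f ∉ (g).

Final answer: NO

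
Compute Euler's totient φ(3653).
φ(3653) = 3360

φ is multiplicative, with φ(p^e) = p^e − p^(e−1). Factorise 3653 = 13 · 281. Then
  φ(3653) = (13 − 1) · (281 − 1) = 12 · 280 = 3360.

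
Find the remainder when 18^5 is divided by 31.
25

Use repeated squaring. Binary(5) = 101. Walk through the bits of the exponent 5 left-to-right: at each bit after the leading one, square the running value, then multiply by 18 if the bit is 1 (always reducing mod 31):
  bit 1 = 1 (leading): start with 18.
  bit 2 = 0: square 18^2 = 324 ≡ 14 (mod 31).
  bit 3 = 1: square 14^2 = 196 ≡ 10; bit is 1, so multiply 10·18 = 180 ≡ 25 (mod 31).
Final value: 18^5 ≡ 25 (mod 31).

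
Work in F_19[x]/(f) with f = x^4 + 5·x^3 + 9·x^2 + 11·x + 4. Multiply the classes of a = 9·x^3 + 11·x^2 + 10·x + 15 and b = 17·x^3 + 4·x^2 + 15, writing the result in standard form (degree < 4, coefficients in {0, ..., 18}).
a · b ≡ 13·x^3 + 12·x^2 + 7·x + 3 (mod f(x))

Multiply as integer polynomials: a · b = 153·x^6 + 223·x^5 + 214·x^4 + 430·x^3 + 225·x^2 + 150·x + 225. Reducing coefficients mod 19: a · b ≡ x^6 + 14·x^5 + 5·x^4 + 12·x^3 + 16·x^2 + 17·x + 16. Now divide by f(x) = x^4 + 5·x^3 + 9·x^2 + 11·x + 4 in F_19[x], eliminating the leading term at each step:
  leading term x^6: subtract (x^2)·f(x) = x^6 + 5·x^5 + 9·x^4 + 11·x^3 + 4·x^2, leaving 9·x^5 + 15·x^4 + x^3 + 12·x^2 + 17·x + 16 (coefficients mod 19)
  leading term 9·x^5: subtract (9·x)·f(x) = 9·x^5 + 7·x^4 + 5·x^3 + 4·x^2 + 17·x, leaving 8·x^4 + 15·x^3 + 8·x^2 + 16 (coefficients mod 19)
  leading term 8·x^4: subtract (8)·f(x) = 8·x^4 + 2·x^3 + 15·x^2 + 12·x + 13, leaving 13·x^3 + 12·x^2 + 7·x + 3 (coefficients mod 19)
The degree is now < 4, so this is the remainder. Hence a · b ≡ 13·x^3 + 12·x^2 + 7·x + 3 in F_19[x]/(f).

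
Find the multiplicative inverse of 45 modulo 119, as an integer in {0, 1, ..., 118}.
Apply the extended Euclidean algorithm to (119, 45), tracking rows (r, s, t) with s·119 + t·45 = r. Each division r_prev = q·r_cur + r_new produces the new row as (previous row) − q·(current row):
  row A: (119, 1, 0)   [1·119 + 0·45 = 119]
  row B: (45, 0, 1)   [0·119 + 1·45 = 45]
  119 = 2·45 + 29   → row C = row A − 2·row B = (29, 1, −2)   [check: 1·119 − 2·45 = 29]
  45 = 1·29 + 16   → row D = row B − 1·row C = (16, −1, 3)   [check: −1·119 + 3·45 = 16]
  29 = 1·16 + 13   → row E = row C − 1·row D = (13, 2, −5)   [check: 2·119 − 5·45 = 13]
  16 = 1·13 + 3   → row F = row D − 1·row E = (3, −3, 8)   [check: −3·119 + 8·45 = 3]
  13 = 4·3 + 1   → row G = row E − 4·row F = (1, 14, −37)   [check: 14·119 − 37·45 = 1]
  3 = 3·1 + 0   → remainder 0, stop. gcd = 1 (last nonzero row G).
The gcd is 1, so 45 is invertible mod 119. The last nonzero row gives 14·119 − 37·45 = 1, so t = −37. So 45^(−1) ≡ −37 ≡ 82 (mod 119). Verify: 45 · 82 = 3690 ≡ 1 (mod 119). ✓

Final answer: 45^(−1) ≡ 82 (mod 119)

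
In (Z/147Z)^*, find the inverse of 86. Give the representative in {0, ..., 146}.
Apply the extended Euclidean algorithm to (147, 86), tracking rows (r, s, t) with s·147 + t·86 = r. Each division r_prev = q·r_cur + r_new produces the new row as (previous row) − q·(current row):
  row A: (147, 1, 0)   [1·147 + 0·86 = 147]
  row B: (86, 0, 1)   [0·147 + 1·86 = 86]
  147 = 1·86 + 61   → row C = row A − 1·row B = (61, 1, −1)   [check: 1·147 − 1·86 = 61]
  86 = 1·61 + 25   → row D = row B − 1·row C = (25, −1, 2)   [check: −1·147 + 2·86 = 25]
  61 = 2·25 + 11   → row E = row C − 2·row D = (11, 3, −5)   [check: 3·147 − 5·86 = 11]
  25 = 2·11 + 3   → row F = row D − 2·row E = (3, −7, 12)   [check: −7·147 + 12·86 = 3]
  11 = 3·3 + 2   → row G = row E − 3·row F = (2, 24, −41)   [check: 24·147 − 41·86 = 2]
  3 = 1·2 + 1   → row H = row F − 1·row G = (1, −31, 53)   [check: −31·147 + 53·86 = 1]
  2 = 2·1 + 0   → remainder 0, stop. gcd = 1 (last nonzero row H).
The gcd is 1, so 86 is invertible mod 147. The last nonzero row gives −31·147 + 53·86 = 1, so t = 53. So 86^(−1) ≡ 53 (mod 147). Verify: 86 · 53 = 4558 ≡ 1 (mod 147). ✓

Final answer: 86^(−1) ≡ 53 (mod 147)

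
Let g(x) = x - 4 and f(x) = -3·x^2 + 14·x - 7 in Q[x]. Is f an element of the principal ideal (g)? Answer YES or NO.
NO

In Q[x] the ideal (g) consists of all multiples of g, so f ∈ (g) iff g | f, i.e. iff the remainder of f on division by g is 0. Divide f by g (g is monic, so eliminate the leading term of the running remainder at each step):
  leading term -3·x^2: subtract (-3·x)·g(x) = -3·x^2 + 12·x, leaving 2·x - 7
  leading term 2·x: subtract (2)·g(x) = 2·x - 8, leaving 1
The remainder r(x) = 1 ≠ 0 (and deg r < deg g), so g ∤ f, i.e. f ∉ (g).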